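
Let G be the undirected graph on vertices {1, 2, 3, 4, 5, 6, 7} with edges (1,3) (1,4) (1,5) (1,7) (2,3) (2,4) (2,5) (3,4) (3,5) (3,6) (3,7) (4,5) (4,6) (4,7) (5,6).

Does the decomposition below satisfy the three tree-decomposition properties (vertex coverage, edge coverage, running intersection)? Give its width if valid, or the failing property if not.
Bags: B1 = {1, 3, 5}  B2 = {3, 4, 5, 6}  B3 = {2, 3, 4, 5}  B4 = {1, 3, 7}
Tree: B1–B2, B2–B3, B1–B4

A tree decomposition must satisfy three properties: every vertex lies in some bag; for every edge, both endpoints lie together in some bag; and for every vertex, the bags containing it form a connected subtree. Here edge (4,1) lies in no bag, so the decomposition is invalid.

No — edge (4,1) lies in no bag.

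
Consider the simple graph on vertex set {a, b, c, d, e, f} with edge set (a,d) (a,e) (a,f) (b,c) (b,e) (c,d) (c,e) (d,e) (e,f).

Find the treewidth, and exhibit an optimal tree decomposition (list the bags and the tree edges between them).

Every bag has size at most 3, so the width is 3 − 1 = 2 and tw(G) ≤ 2. On the other hand G contains the 3-clique {c, d, e}. A clique must lie in a single bag of any decomposition, so no decomposition can have width below 2. The upper and lower bounds meet at 2, so that is the treewidth.

Treewidth 2.
Bags: B1 = {a, d, e}  B2 = {c, d, e}  B3 = {a, e, f}  B4 = {b, c, e}
Tree: B1–B2, B1–B3, B2–B4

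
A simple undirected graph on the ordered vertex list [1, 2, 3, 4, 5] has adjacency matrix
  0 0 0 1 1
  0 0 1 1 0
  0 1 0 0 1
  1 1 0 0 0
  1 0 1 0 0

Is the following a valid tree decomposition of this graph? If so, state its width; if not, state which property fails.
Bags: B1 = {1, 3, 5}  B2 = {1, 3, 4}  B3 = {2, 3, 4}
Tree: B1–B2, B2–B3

Yes; width 2.

Checking the three conditions: (i) the bags cover all of {1, 2, 3, 4, 5}; (ii) for each edge, some bag contains both endpoints; (iii) the bags containing any fixed vertex form a subtree. All hold, so the decomposition is valid with width 3 − 1 = 2.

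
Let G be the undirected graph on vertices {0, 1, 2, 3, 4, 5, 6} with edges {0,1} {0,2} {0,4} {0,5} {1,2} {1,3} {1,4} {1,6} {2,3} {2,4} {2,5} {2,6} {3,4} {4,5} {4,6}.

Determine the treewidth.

A width-3 tree decomposition is:
Bags: B1 = {1, 2, 4, 6}  B2 = {0, 1, 2, 4}  B3 = {0, 2, 4, 5}  B4 = {1, 2, 3, 4}
Tree: B1–B2, B2–B3, B2–B4
The largest bag has 4 vertices, giving width 3; this decomposition certifies tw(G) ≤ 3. Conversely, {0, 1, 2, 4} is a clique of size 4, and the vertices of any clique must share a bag in every tree decomposition; so some bag has ≥ 4 vertices and tw(G) ≥ 3. Combining the bounds, tw(G) = 3.

3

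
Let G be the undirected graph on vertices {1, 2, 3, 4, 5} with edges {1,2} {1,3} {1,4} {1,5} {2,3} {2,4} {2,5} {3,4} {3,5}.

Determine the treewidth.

3

A width-3 tree decomposition is:
Bags: B1 = {1, 2, 3, 4}  B2 = {1, 2, 3, 5}
Tree: B1–B2
Each bag holds 4 vertices, so the decomposition has width 3, which upper-bounds the treewidth. Conversely, {1, 2, 3, 4} is a clique of size 4, and the vertices of any clique must share a bag in every tree decomposition; so some bag has ≥ 4 vertices and tw(G) ≥ 3. Hence tw(G) = 3 exactly.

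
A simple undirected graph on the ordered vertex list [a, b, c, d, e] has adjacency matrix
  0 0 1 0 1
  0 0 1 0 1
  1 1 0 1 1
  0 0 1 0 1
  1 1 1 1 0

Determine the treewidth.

2

A width-2 tree decomposition is:
Bags: B1 = {c, d, e}  B2 = {b, c, e}  B3 = {a, c, e}
Tree: B1–B2, B2–B3
The largest bag has 3 vertices, giving width 2; this decomposition certifies tw(G) ≤ 2. Conversely, {c, d, e} is a clique of size 3, and the vertices of any clique must share a bag in every tree decomposition; so some bag has ≥ 3 vertices and tw(G) ≥ 2. Combining the bounds, tw(G) = 2.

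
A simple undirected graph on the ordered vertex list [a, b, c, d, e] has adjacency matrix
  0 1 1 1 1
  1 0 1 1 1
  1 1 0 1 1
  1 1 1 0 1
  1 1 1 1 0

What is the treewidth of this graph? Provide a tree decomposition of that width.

With just one bag of size 5, the width is 5 − 1 = 4, so tw(G) ≤ 4. On the other hand G contains the 5-clique {a, b, c, d, e}. A clique must lie in a single bag of any decomposition, so no decomposition can have width below 4. Hence tw(G) = 4 exactly.

Treewidth 4.
Bags: B1 = {a, b, c, d, e}
Tree: (single bag)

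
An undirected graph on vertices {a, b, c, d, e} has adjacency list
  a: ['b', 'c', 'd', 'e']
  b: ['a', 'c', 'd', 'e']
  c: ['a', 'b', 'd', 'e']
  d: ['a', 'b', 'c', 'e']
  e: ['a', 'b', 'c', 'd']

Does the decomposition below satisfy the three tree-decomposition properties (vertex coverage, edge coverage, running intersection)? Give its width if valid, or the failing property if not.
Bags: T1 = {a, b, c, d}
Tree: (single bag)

A tree decomposition must satisfy three properties: every vertex lies in some bag; for every edge, both endpoints lie together in some bag; and for every vertex, the bags containing it form a connected subtree. Here vertex e appears in no bag, so the decomposition is invalid.

No — vertex e appears in no bag.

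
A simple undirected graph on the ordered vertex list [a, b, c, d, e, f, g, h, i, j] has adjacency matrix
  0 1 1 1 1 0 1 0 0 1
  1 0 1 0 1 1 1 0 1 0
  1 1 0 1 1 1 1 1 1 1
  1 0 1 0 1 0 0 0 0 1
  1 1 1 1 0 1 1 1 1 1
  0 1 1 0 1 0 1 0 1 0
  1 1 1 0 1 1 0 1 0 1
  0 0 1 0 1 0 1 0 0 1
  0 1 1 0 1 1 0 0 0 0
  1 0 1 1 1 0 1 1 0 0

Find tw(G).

4

A width-4 tree decomposition is:
Bags: B1 = {b, c, e, f, g}  B2 = {b, c, e, f, i}  B3 = {a, b, c, e, g}  B4 = {a, c, e, g, j}  B5 = {c, e, g, h, j}  B6 = {a, c, d, e, j}
Tree: B1–B2, B1–B3, B3–B4, B4–B5, B4–B6
The largest bag has 5 vertices, giving width 4; this decomposition certifies tw(G) ≤ 4. On the other hand G contains the 5-clique {a, c, d, e, j}. A clique must lie in a single bag of any decomposition, so no decomposition can have width below 4. Therefore the treewidth is 4.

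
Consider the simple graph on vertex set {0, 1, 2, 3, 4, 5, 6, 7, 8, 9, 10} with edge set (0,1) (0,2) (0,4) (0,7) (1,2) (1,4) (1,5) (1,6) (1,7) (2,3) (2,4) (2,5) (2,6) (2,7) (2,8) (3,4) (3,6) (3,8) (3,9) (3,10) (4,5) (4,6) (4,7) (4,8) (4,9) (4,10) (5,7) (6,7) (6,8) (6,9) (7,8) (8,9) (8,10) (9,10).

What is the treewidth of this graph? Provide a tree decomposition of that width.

Each bag holds 5 vertices, so the decomposition has width 4, which upper-bounds the treewidth. On the other hand G contains the 5-clique {3, 4, 8, 9, 10}. A clique must lie in a single bag of any decomposition, so no decomposition can have width below 4. Combining the bounds, tw(G) = 4.

Treewidth 4.
Bags: B1 = {2, 3, 4, 6, 8}  B2 = {2, 4, 6, 7, 8}  B3 = {3, 4, 6, 8, 9}  B4 = {1, 2, 4, 6, 7}  B5 = {0, 1, 2, 4, 7}  B6 = {3, 4, 8, 9, 10}  B7 = {1, 2, 4, 5, 7}
Tree: B1–B2, B1–B3, B2–B4, B4–B5, B3–B6, B5–B7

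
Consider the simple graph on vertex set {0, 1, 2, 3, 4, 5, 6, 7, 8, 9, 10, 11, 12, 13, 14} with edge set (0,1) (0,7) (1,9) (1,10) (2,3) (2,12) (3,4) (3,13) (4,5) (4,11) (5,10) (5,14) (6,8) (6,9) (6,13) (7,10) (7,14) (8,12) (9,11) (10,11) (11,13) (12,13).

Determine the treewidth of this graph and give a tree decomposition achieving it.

Treewidth 3.
Bags: B1 = {2, 6, 8, 12}  B2 = {2, 6, 12, 13}  B3 = {2, 3, 6, 13}  B4 = {3, 6, 9, 13}  B5 = {3, 9, 11, 13}  B6 = {3, 4, 9, 11}  B7 = {1, 4, 9, 11}  B8 = {1, 4, 10, 11}  B9 = {1, 4, 5, 10}  B10 = {0, 1, 5, 10}  B11 = {0, 5, 7, 10}  B12 = {0, 5, 7, 14}
Tree: B1–B2, B2–B3, B3–B4, B4–B5, B5–B6, B6–B7, B7–B8, B8–B9, B9–B10, B10–B11, B11–B12

The largest bag has 4 vertices, giving width 3; this decomposition certifies tw(G) ≤ 3. For the lower bound: the 4 vertex sets {2,8,12}, {6}, {13}, {3,4,9,11} are disjoint, each induces a connected subgraph, and every pair is joined by at least one edge of G. Contracting each set to a single vertex therefore yields K_{4} as a minor, and since treewidth is minor-monotone, tw(G) ≥ tw(K_{4}) = 3. Hence tw(G) = 3 exactly.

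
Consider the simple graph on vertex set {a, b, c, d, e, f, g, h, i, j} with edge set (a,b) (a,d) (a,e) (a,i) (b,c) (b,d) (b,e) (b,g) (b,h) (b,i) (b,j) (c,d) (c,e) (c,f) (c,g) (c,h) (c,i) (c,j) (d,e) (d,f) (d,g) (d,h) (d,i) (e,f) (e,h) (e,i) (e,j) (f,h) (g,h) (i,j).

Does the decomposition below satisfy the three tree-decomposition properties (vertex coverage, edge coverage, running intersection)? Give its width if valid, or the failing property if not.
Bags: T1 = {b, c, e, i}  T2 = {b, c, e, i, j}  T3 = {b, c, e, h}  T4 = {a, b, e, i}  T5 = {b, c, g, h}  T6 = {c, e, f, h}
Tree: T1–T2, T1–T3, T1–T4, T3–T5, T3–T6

A tree decomposition must satisfy three properties: every vertex lies in some bag; for every edge, both endpoints lie together in some bag; and for every vertex, the bags containing it form a connected subtree. Here vertex d appears in no bag, so the decomposition is invalid.

No — vertex d appears in no bag.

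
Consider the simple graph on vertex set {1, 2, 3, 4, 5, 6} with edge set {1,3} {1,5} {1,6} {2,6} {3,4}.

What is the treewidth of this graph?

A width-1 tree decomposition is:
Bags: B1 = {1, 6}  B2 = {2, 6}  B3 = {1, 3}  B4 = {3, 4}  B5 = {1, 5}
Tree: B1–B2, B1–B3, B3–B4, B3–B5
The largest bag has 2 vertices, giving width 1; this decomposition certifies tw(G) ≤ 1. Since G has at least one edge (e.g. 6–1), it is not an edgeless graph, so tw(G) ≥ 1. The upper and lower bounds meet at 1, so that is the treewidth.

1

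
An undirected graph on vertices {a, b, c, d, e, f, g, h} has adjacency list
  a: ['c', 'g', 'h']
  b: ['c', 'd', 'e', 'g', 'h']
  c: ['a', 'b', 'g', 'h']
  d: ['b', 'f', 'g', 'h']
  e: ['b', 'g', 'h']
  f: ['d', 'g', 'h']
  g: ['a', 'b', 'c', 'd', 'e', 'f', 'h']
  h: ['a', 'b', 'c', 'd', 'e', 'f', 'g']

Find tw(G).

A width-3 tree decomposition is:
Bags: B1 = {b, d, g, h}  B2 = {b, c, g, h}  B3 = {a, c, g, h}  B4 = {b, e, g, h}  B5 = {d, f, g, h}
Tree: B1–B2, B2–B3, B1–B4, B1–B5
The largest bag has 4 vertices, giving width 3; this decomposition certifies tw(G) ≤ 3. For the lower bound, the 4 vertices {a, c, g, h} are pairwise adjacent, and any tree decomposition puts a clique entirely inside one bag — forcing width ≥ 3. Combining the bounds, tw(G) = 3.

3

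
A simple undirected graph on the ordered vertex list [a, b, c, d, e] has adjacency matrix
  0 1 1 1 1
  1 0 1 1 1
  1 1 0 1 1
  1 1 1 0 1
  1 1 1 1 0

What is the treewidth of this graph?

4

A width-4 tree decomposition is:
Bags: B1 = {a, b, c, d, e}
Tree: (single bag)
With just one bag of size 5, the width is 5 − 1 = 4, so tw(G) ≤ 4. For the lower bound, the 5 vertices {a, b, c, d, e} are pairwise adjacent, and any tree decomposition puts a clique entirely inside one bag — forcing width ≥ 4. The upper and lower bounds meet at 4, so that is the treewidth.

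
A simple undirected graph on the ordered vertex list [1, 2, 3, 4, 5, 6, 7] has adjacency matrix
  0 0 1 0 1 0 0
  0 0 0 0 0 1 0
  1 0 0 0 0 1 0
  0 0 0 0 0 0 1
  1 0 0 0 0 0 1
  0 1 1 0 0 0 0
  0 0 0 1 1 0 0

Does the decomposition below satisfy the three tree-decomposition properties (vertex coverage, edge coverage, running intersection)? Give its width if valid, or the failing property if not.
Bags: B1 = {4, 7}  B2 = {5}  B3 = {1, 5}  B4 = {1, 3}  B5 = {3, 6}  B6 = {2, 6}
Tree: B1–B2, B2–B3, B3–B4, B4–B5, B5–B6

No — edge (7,5) lies in no bag.

A tree decomposition must satisfy three properties: every vertex lies in some bag; for every edge, both endpoints lie together in some bag; and for every vertex, the bags containing it form a connected subtree. Here edge (7,5) lies in no bag, so the decomposition is invalid.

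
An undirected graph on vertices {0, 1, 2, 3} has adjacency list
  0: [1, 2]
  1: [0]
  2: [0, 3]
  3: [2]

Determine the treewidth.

A width-1 tree decomposition is:
Bags: B1 = {0, 1}  B2 = {0, 2}  B3 = {2, 3}
Tree: B1–B2, B2–B3
Each bag holds 2 vertices, so the decomposition has width 1, which upper-bounds the treewidth. G has an edge, so its treewidth is at least 1. Therefore the treewidth is 1.

1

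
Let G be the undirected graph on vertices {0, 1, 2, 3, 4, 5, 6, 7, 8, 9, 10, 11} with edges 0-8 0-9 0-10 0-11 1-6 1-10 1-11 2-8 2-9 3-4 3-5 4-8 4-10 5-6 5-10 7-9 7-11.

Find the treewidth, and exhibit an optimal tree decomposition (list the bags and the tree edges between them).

Treewidth 3.
Bags: B1 = {2, 7, 8, 9}  B2 = {0, 7, 8, 9}  B3 = {0, 7, 8, 11}  B4 = {0, 4, 8, 11}  B5 = {0, 4, 10, 11}  B6 = {1, 4, 10, 11}  B7 = {1, 3, 4, 10}  B8 = {1, 3, 5, 10}  B9 = {1, 3, 5, 6}
Tree: B1–B2, B2–B3, B3–B4, B4–B5, B5–B6, B6–B7, B7–B8, B8–B9

Each bag holds 4 vertices, so the decomposition has width 3, which upper-bounds the treewidth. For the lower bound: the 4 vertex sets {2,7,9}, {8}, {0}, {1,4,10,11} are disjoint, each induces a connected subgraph, and every pair is joined by at least one edge of G. Contracting each set to a single vertex therefore yields K_{4} as a minor, and since treewidth is minor-monotone, tw(G) ≥ tw(K_{4}) = 3. Combining the bounds, tw(G) = 3.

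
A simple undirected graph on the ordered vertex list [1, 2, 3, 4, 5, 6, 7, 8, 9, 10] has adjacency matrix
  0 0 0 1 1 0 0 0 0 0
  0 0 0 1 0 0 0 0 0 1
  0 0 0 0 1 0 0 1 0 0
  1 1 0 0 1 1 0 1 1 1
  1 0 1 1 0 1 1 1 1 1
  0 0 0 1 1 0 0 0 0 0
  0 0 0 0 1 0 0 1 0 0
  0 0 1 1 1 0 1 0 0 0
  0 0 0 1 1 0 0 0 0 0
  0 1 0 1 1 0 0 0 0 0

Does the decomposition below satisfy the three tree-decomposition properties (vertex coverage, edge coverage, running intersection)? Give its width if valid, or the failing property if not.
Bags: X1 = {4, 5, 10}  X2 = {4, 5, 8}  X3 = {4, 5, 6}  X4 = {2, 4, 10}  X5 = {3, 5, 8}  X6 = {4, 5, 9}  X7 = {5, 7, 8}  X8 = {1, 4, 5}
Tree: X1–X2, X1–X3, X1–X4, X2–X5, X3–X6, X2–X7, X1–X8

Checking the three conditions: (i) the bags cover all of {1, 2, 3, 4, 5, 6, 7, 8, 9, 10}; (ii) for each edge, some bag contains both endpoints; (iii) the bags containing any fixed vertex form a subtree. All hold, so the decomposition is valid with width 3 − 1 = 2.

Yes; width 2.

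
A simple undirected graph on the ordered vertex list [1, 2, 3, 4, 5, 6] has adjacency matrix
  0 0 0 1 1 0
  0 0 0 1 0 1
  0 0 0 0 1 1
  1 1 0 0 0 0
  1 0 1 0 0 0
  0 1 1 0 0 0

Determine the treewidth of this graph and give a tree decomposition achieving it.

Each bag holds 3 vertices, so the decomposition has width 2, which upper-bounds the treewidth. Since 1–5–3–6–2–4–1 is a cycle in G, G is not acyclic. Forests are exactly the graphs of treewidth ≤ 1, so tw(G) ≥ 2. Hence tw(G) = 2 exactly.

Treewidth 2.
Bags: B1 = {1, 3, 5}  B2 = {1, 3, 6}  B3 = {1, 2, 6}  B4 = {1, 2, 4}
Tree: B1–B2, B2–B3, B3–B4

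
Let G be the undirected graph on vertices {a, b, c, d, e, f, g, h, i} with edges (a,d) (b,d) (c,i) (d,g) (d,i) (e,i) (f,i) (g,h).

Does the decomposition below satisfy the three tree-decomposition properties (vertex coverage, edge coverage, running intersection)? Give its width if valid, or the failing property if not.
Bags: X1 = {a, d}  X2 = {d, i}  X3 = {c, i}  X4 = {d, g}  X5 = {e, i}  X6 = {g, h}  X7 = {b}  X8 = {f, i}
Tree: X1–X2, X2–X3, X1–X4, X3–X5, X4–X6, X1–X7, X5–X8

No — edge (d,b) lies in no bag.

A tree decomposition must satisfy three properties: every vertex lies in some bag; for every edge, both endpoints lie together in some bag; and for every vertex, the bags containing it form a connected subtree. Here edge (d,b) lies in no bag, so the decomposition is invalid.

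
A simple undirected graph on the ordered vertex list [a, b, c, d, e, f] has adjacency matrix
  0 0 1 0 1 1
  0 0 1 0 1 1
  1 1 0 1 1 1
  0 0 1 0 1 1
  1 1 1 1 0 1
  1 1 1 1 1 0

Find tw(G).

A width-3 tree decomposition is:
Bags: B1 = {c, d, e, f}  B2 = {b, c, e, f}  B3 = {a, c, e, f}
Tree: B1–B2, B1–B3
Every bag has size at most 4, so the width is 4 − 1 = 3 and tw(G) ≤ 3. On the other hand G contains the 4-clique {c, d, e, f}. A clique must lie in a single bag of any decomposition, so no decomposition can have width below 3. Therefore the treewidth is 3.

3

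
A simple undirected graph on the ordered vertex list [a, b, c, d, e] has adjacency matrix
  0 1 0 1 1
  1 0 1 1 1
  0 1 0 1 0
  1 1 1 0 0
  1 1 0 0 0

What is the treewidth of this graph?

2

A width-2 tree decomposition is:
Bags: B1 = {a, b, e}  B2 = {a, b, d}  B3 = {b, c, d}
Tree: B1–B2, B2–B3
Every bag has size at most 3, so the width is 3 − 1 = 2 and tw(G) ≤ 2. Conversely, {b, c, d} is a clique of size 3, and the vertices of any clique must share a bag in every tree decomposition; so some bag has ≥ 3 vertices and tw(G) ≥ 2. Hence tw(G) = 2 exactly.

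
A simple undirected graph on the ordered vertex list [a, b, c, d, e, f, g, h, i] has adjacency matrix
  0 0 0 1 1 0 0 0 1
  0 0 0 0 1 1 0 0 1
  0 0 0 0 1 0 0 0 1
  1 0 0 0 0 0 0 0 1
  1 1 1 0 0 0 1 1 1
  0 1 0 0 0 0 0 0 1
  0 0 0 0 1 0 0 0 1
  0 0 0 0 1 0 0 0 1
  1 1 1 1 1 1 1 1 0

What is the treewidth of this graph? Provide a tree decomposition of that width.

Each bag holds 3 vertices, so the decomposition has width 2, which upper-bounds the treewidth. On the other hand G contains the 3-clique {a, d, i}. A clique must lie in a single bag of any decomposition, so no decomposition can have width below 2. Therefore the treewidth is 2.

Treewidth 2.
One optimal decomposition is:
Bags: B1 = {a, e, i}  B2 = {e, h, i}  B3 = {c, e, i}  B4 = {b, e, i}  B5 = {a, d, i}  B6 = {e, g, i}  B7 = {b, f, i}
Tree: B1–B2, B1–B3, B3–B4, B1–B5, B1–B6, B4–B7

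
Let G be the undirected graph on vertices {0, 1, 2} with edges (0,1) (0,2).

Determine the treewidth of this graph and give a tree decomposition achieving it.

The largest bag has 2 vertices, giving width 1; this decomposition certifies tw(G) ≤ 1. Since G has at least one edge (e.g. 0–1), it is not an edgeless graph, so tw(G) ≥ 1. Therefore the treewidth is 1.

Treewidth 1.
One optimal decomposition is:
Bags: B1 = {0, 1}  B2 = {0, 2}
Tree: B1–B2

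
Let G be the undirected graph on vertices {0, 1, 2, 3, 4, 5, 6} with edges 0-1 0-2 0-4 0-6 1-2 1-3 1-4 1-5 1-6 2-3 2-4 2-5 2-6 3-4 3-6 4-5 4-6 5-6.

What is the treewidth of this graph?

A width-4 tree decomposition is:
Bags: B1 = {1, 2, 3, 4, 6}  B2 = {0, 1, 2, 4, 6}  B3 = {1, 2, 4, 5, 6}
Tree: B1–B2, B2–B3
Every bag has size at most 5, so the width is 5 − 1 = 4 and tw(G) ≤ 4. Conversely, {0, 1, 2, 4, 6} is a clique of size 5, and the vertices of any clique must share a bag in every tree decomposition; so some bag has ≥ 5 vertices and tw(G) ≥ 4. The upper and lower bounds meet at 4, so that is the treewidth.

4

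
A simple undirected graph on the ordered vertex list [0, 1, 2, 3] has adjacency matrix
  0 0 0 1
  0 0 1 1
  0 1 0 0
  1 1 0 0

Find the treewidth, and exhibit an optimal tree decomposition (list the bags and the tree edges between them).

Treewidth 1.
One such decomposition:
Bags: B1 = {1, 2}  B2 = {1, 3}  B3 = {0, 3}
Tree: B1–B2, B2–B3

The largest bag has 2 vertices, giving width 1; this decomposition certifies tw(G) ≤ 1. Any graph with an edge has treewidth ≥ 1, and G has the edge 2–1. Combining the bounds, tw(G) = 1.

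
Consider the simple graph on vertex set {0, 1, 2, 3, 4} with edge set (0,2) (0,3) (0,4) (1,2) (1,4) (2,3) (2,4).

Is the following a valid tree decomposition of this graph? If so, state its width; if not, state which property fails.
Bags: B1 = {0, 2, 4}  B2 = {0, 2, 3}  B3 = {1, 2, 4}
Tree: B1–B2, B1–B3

Yes; width 2.

Checking the three conditions: (i) the bags cover all of {0, 1, 2, 3, 4}; (ii) for each edge, some bag contains both endpoints; (iii) the bags containing any fixed vertex form a subtree. All hold, so the decomposition is valid with width 3 − 1 = 2.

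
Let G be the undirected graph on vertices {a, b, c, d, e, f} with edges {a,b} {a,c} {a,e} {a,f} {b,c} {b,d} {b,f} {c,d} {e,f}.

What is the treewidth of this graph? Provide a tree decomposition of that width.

Treewidth 2.
One such decomposition:
Bags: B1 = {a, b, c}  B2 = {a, b, f}  B3 = {b, c, d}  B4 = {a, e, f}
Tree: B1–B2, B1–B3, B2–B4

The largest bag has 3 vertices, giving width 2; this decomposition certifies tw(G) ≤ 2. On the other hand G contains the 3-clique {b, c, d}. A clique must lie in a single bag of any decomposition, so no decomposition can have width below 2. Therefore the treewidth is 2.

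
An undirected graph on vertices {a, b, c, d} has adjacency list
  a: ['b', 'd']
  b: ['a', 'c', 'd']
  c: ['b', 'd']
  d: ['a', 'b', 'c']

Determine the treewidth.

A width-2 tree decomposition is:
Bags: B1 = {b, c, d}  B2 = {a, b, d}
Tree: B1–B2
Each bag holds 3 vertices, so the decomposition has width 2, which upper-bounds the treewidth. On the other hand G contains the 3-clique {b, c, d}. A clique must lie in a single bag of any decomposition, so no decomposition can have width below 2. Hence tw(G) = 2 exactly.

2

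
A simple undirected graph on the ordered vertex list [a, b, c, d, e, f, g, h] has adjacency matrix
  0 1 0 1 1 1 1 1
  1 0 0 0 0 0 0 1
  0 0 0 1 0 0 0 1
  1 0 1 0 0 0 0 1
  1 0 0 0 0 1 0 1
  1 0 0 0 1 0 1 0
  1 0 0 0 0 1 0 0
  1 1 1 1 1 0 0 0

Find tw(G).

2

A width-2 tree decomposition is:
Bags: B1 = {a, e, h}  B2 = {a, e, f}  B3 = {a, d, h}  B4 = {a, b, h}  B5 = {a, f, g}  B6 = {c, d, h}
Tree: B1–B2, B1–B3, B1–B4, B2–B5, B3–B6
Every bag has size at most 3, so the width is 3 − 1 = 2 and tw(G) ≤ 2. Conversely, {c, d, h} is a clique of size 3, and the vertices of any clique must share a bag in every tree decomposition; so some bag has ≥ 3 vertices and tw(G) ≥ 2. Hence tw(G) = 2 exactly.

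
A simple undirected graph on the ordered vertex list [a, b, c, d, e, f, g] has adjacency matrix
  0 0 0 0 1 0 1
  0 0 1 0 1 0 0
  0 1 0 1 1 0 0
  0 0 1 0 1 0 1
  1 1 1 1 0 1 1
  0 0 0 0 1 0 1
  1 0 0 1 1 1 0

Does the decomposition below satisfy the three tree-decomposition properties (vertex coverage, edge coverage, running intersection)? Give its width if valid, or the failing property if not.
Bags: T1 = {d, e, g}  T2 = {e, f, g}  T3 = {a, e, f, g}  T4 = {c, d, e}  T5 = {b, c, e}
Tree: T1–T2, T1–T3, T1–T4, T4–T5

A tree decomposition must satisfy three properties: every vertex lies in some bag; for every edge, both endpoints lie together in some bag; and for every vertex, the bags containing it form a connected subtree. Here bags containing vertex f are not connected in the tree, so the decomposition is invalid.

No — bags containing vertex f are not connected in the tree.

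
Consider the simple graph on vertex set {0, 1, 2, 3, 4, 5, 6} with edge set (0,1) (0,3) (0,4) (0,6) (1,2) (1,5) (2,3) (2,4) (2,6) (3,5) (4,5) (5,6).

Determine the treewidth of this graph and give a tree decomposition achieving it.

Treewidth 3.
One optimal decomposition is:
Bags: B1 = {0, 1, 2, 5}  B2 = {0, 2, 3, 5}  B3 = {0, 2, 5, 6}  B4 = {0, 2, 4, 5}
Tree: B1–B2, B2–B3, B3–B4

Every bag has size at most 4, so the width is 4 − 1 = 3 and tw(G) ≤ 3. For the lower bound: the 4 vertex sets {1,2}, {3,5}, {0}, {6} are disjoint, each induces a connected subgraph, and every pair is joined by at least one edge of G. Contracting each set to a single vertex therefore yields K_{4} as a minor, and since treewidth is minor-monotone, tw(G) ≥ tw(K_{4}) = 3. Combining the bounds, tw(G) = 3.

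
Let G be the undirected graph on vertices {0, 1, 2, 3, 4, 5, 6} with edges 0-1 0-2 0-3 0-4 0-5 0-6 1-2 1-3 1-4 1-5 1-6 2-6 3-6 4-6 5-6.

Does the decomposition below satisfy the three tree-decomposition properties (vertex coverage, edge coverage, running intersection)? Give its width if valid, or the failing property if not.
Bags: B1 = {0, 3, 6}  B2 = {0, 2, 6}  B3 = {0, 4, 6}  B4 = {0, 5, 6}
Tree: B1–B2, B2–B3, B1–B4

A tree decomposition must satisfy three properties: every vertex lies in some bag; for every edge, both endpoints lie together in some bag; and for every vertex, the bags containing it form a connected subtree. Here vertex 1 appears in no bag, so the decomposition is invalid.

No — vertex 1 appears in no bag.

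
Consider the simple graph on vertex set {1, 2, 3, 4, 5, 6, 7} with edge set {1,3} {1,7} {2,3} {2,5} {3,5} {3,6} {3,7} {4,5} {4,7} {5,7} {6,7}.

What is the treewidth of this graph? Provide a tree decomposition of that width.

Each bag holds 3 vertices, so the decomposition has width 2, which upper-bounds the treewidth. For the lower bound, the 3 vertices {2, 3, 5} are pairwise adjacent, and any tree decomposition puts a clique entirely inside one bag — forcing width ≥ 2. Therefore the treewidth is 2.

Treewidth 2.
One optimal decomposition is:
Bags: B1 = {4, 5, 7}  B2 = {3, 5, 7}  B3 = {3, 6, 7}  B4 = {1, 3, 7}  B5 = {2, 3, 5}
Tree: B1–B2, B2–B3, B3–B4, B2–B5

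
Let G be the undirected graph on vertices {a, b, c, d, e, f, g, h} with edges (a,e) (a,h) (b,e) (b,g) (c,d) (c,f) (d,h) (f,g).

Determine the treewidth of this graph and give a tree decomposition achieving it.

Treewidth 2.
One such decomposition:
Bags: B1 = {a, b, e}  B2 = {a, b, h}  B3 = {b, d, h}  B4 = {b, c, d}  B5 = {b, c, f}  B6 = {b, f, g}
Tree: B1–B2, B2–B3, B3–B4, B4–B5, B5–B6

Each bag holds 3 vertices, so the decomposition has width 2, which upper-bounds the treewidth. For the lower bound, G contains the cycle b–e–a–h–d–c–f–g–b, so G is not a forest; only forests have treewidth ≤ 1, hence tw(G) ≥ 2. The upper and lower bounds meet at 2, so that is the treewidth.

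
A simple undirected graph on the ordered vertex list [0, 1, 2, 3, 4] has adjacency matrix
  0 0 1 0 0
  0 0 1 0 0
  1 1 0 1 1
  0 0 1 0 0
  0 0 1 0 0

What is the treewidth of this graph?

1

A width-1 tree decomposition is:
Bags: B1 = {1, 2}  B2 = {0, 2}  B3 = {2, 4}  B4 = {2, 3}
Tree: B1–B2, B2–B3, B3–B4
The largest bag has 2 vertices, giving width 1; this decomposition certifies tw(G) ≤ 1. G has an edge, so its treewidth is at least 1. Combining the bounds, tw(G) = 1.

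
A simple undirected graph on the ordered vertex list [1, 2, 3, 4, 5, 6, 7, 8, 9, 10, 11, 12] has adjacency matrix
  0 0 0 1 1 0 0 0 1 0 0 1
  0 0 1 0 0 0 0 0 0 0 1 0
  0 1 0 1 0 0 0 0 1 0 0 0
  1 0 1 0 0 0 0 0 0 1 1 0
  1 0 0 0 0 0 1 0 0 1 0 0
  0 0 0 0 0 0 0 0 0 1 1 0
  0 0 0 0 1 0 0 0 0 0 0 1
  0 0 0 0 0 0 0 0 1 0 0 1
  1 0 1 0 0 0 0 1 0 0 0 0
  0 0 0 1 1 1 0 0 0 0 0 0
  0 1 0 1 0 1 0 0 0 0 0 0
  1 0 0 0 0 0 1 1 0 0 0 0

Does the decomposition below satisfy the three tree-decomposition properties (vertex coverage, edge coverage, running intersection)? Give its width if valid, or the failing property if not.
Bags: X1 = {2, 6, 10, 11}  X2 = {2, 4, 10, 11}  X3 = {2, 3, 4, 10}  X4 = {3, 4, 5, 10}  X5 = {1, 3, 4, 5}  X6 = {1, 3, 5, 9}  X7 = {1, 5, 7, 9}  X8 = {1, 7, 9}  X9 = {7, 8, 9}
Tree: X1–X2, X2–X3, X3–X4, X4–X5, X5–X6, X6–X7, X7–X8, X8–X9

A tree decomposition must satisfy three properties: every vertex lies in some bag; for every edge, both endpoints lie together in some bag; and for every vertex, the bags containing it form a connected subtree. Here vertex 12 appears in no bag, so the decomposition is invalid.

No — vertex 12 appears in no bag.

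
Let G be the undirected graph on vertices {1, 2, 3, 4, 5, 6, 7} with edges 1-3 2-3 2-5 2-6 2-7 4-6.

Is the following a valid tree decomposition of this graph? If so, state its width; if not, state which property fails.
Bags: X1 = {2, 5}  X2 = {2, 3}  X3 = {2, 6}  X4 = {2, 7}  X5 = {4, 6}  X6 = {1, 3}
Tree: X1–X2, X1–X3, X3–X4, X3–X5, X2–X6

Every vertex of G appears in some bag (union = {1, 2, 3, 4, 5, 6, 7}); every edge is covered by a bag; and for each vertex v the set of bags containing v is connected in the bag tree. The decomposition is therefore valid. The largest bag has 2 vertices, so the width is 1.

Yes; width 1.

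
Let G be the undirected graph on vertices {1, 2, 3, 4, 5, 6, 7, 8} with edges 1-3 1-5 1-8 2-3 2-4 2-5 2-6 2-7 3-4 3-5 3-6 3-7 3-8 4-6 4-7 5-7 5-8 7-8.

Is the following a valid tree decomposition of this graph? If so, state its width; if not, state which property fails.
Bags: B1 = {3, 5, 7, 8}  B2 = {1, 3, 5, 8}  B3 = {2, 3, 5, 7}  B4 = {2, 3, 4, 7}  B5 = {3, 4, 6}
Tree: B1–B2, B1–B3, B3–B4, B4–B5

No — edge (2,6) lies in no bag.

A tree decomposition must satisfy three properties: every vertex lies in some bag; for every edge, both endpoints lie together in some bag; and for every vertex, the bags containing it form a connected subtree. Here edge (2,6) lies in no bag, so the decomposition is invalid.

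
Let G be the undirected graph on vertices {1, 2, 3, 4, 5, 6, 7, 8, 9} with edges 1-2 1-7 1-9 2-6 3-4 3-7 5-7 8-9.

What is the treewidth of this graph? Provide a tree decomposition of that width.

Treewidth 1.
One such decomposition:
Bags: B1 = {1, 7}  B2 = {5, 7}  B3 = {1, 2}  B4 = {3, 7}  B5 = {1, 9}  B6 = {8, 9}  B7 = {2, 6}  B8 = {3, 4}
Tree: B1–B2, B1–B3, B2–B4, B3–B5, B5–B6, B3–B7, B4–B8

Every bag has size at most 2, so the width is 2 − 1 = 1 and tw(G) ≤ 1. Any graph with an edge has treewidth ≥ 1, and G has the edge 1–7. Combining the bounds, tw(G) = 1.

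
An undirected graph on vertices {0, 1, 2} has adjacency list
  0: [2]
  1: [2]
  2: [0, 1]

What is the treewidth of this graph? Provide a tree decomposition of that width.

Treewidth 1.
One such decomposition:
Bags: B1 = {1, 2}  B2 = {0, 2}
Tree: B1–B2

The largest bag has 2 vertices, giving width 1; this decomposition certifies tw(G) ≤ 1. Since G has at least one edge (e.g. 1–2), it is not an edgeless graph, so tw(G) ≥ 1. Combining the bounds, tw(G) = 1.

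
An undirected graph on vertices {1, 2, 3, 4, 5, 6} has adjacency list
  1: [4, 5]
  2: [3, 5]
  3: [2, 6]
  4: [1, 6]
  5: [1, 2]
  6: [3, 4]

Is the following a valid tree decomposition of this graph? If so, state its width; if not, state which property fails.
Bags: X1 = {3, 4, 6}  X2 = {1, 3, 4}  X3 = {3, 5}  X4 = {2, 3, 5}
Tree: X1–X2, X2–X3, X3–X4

No — edge (1,5) lies in no bag.

A tree decomposition must satisfy three properties: every vertex lies in some bag; for every edge, both endpoints lie together in some bag; and for every vertex, the bags containing it form a connected subtree. Here edge (1,5) lies in no bag, so the decomposition is invalid.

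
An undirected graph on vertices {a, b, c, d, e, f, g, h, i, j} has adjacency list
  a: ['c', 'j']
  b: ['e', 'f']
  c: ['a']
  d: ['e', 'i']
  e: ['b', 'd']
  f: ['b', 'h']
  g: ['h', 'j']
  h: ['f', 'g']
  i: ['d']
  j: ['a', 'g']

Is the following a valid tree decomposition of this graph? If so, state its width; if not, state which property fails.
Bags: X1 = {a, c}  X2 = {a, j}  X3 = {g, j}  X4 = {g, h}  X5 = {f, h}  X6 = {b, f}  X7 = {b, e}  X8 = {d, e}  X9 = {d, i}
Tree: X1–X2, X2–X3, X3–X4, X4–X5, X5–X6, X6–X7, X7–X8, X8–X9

Yes; width 1.

Every vertex of G appears in some bag (union = {a, b, c, d, e, f, g, h, i, j}); every edge is covered by a bag; and for each vertex v the set of bags containing v is connected in the bag tree. The decomposition is therefore valid. The largest bag has 2 vertices, so the width is 1.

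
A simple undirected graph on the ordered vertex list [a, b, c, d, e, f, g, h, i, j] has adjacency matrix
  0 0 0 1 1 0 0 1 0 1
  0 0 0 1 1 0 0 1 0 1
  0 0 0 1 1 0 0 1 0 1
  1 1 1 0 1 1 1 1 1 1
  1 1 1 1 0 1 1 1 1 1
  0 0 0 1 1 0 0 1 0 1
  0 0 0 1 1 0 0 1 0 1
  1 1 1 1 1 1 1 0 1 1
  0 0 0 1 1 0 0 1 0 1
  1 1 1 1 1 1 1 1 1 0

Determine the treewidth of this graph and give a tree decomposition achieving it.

Every bag has size at most 5, so the width is 5 − 1 = 4 and tw(G) ≤ 4. For the lower bound, the 5 vertices {d, e, f, h, j} are pairwise adjacent, and any tree decomposition puts a clique entirely inside one bag — forcing width ≥ 4. The upper and lower bounds meet at 4, so that is the treewidth.

Treewidth 4.
One optimal decomposition is:
Bags: B1 = {d, e, f, h, j}  B2 = {d, e, h, i, j}  B3 = {a, d, e, h, j}  B4 = {c, d, e, h, j}  B5 = {d, e, g, h, j}  B6 = {b, d, e, h, j}
Tree: B1–B2, B2–B3, B3–B4, B3–B5, B5–B6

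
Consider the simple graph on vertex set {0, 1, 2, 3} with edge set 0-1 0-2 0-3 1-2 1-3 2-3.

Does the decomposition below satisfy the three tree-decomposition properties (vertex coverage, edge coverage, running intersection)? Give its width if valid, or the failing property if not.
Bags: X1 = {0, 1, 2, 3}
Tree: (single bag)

Yes; width 3.

Vertex coverage: the bags together contain {0, 1, 2, 3}, the full vertex set. Edge coverage: each edge of G has both endpoints in at least one bag. Running intersection: for every vertex, the bags containing it form a connected subtree. All three properties hold, so this is a valid tree decomposition of width max|bag| − 1 = 3, and hence tw(G) ≤ 3.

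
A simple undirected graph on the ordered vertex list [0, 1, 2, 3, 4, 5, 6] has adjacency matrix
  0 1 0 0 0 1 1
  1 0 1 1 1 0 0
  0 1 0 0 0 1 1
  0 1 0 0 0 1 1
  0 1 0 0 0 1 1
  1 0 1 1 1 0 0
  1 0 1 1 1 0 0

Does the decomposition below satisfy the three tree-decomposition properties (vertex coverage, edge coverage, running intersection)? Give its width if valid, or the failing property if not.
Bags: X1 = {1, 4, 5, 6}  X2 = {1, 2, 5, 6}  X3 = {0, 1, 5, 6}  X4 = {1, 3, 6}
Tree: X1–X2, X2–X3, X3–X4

A tree decomposition must satisfy three properties: every vertex lies in some bag; for every edge, both endpoints lie together in some bag; and for every vertex, the bags containing it form a connected subtree. Here edge (5,3) lies in no bag, so the decomposition is invalid.

No — edge (5,3) lies in no bag.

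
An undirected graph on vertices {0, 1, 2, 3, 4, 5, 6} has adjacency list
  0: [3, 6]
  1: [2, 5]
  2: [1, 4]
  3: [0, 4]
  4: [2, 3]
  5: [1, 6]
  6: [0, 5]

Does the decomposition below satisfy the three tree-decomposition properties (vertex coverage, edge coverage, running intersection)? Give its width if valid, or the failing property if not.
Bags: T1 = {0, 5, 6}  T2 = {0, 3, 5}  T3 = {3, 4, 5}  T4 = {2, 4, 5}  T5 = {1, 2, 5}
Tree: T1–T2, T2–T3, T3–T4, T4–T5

Yes; width 2.

Vertex coverage: the bags together contain {0, 1, 2, 3, 4, 5, 6}, the full vertex set. Edge coverage: each edge of G has both endpoints in at least one bag. Running intersection: for every vertex, the bags containing it form a connected subtree. All three properties hold, so this is a valid tree decomposition of width max|bag| − 1 = 2, and hence tw(G) ≤ 2.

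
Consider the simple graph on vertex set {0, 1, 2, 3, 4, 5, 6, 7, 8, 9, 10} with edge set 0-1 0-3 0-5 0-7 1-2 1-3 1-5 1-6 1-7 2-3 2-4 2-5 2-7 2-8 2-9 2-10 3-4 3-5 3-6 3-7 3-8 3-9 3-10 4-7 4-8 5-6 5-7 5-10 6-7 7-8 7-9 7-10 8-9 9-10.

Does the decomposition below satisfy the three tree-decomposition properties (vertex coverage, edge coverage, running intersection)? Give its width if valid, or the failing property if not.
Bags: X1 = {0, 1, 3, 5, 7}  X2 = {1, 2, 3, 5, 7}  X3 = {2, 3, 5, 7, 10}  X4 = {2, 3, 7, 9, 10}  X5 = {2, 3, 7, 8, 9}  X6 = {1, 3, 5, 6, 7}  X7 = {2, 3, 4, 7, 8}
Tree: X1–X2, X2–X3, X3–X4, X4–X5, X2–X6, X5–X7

Yes; width 4.

Vertex coverage: the bags together contain {0, 1, 2, 3, 4, 5, 6, 7, 8, 9, 10}, the full vertex set. Edge coverage: each edge of G has both endpoints in at least one bag. Running intersection: for every vertex, the bags containing it form a connected subtree. All three properties hold, so this is a valid tree decomposition of width max|bag| − 1 = 4, and hence tw(G) ≤ 4.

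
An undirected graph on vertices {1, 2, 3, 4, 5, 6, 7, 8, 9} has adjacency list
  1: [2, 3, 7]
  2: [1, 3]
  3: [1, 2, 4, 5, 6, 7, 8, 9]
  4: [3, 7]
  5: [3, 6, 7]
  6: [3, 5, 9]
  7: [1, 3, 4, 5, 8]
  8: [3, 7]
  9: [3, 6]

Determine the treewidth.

2

A width-2 tree decomposition is:
Bags: B1 = {3, 5, 7}  B2 = {1, 3, 7}  B3 = {3, 5, 6}  B4 = {3, 6, 9}  B5 = {3, 7, 8}  B6 = {3, 4, 7}  B7 = {1, 2, 3}
Tree: B1–B2, B1–B3, B3–B4, B2–B5, B5–B6, B2–B7
Each bag holds 3 vertices, so the decomposition has width 2, which upper-bounds the treewidth. On the other hand G contains the 3-clique {3, 6, 9}. A clique must lie in a single bag of any decomposition, so no decomposition can have width below 2. Therefore the treewidth is 2.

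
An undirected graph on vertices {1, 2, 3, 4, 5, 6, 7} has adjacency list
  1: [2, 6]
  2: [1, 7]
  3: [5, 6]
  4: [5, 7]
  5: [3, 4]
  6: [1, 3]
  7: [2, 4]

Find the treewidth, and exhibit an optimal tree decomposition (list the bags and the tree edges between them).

The largest bag has 3 vertices, giving width 2; this decomposition certifies tw(G) ≤ 2. Since 2–1–6–3–5–4–7–2 is a cycle in G, G is not acyclic. Forests are exactly the graphs of treewidth ≤ 1, so tw(G) ≥ 2. Hence tw(G) = 2 exactly.

Treewidth 2.
Bags: B1 = {1, 2, 6}  B2 = {2, 3, 6}  B3 = {2, 3, 5}  B4 = {2, 4, 5}  B5 = {2, 4, 7}
Tree: B1–B2, B2–B3, B3–B4, B4–B5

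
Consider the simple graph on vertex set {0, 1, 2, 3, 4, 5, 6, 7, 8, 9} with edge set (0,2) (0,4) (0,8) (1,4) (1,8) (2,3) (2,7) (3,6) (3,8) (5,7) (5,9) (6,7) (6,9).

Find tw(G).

2

A width-2 tree decomposition is:
Bags: B1 = {5, 6, 9}  B2 = {5, 6, 7}  B3 = {3, 6, 7}  B4 = {2, 3, 7}  B5 = {2, 3, 8}  B6 = {0, 2, 8}  B7 = {0, 1, 8}  B8 = {0, 1, 4}
Tree: B1–B2, B2–B3, B3–B4, B4–B5, B5–B6, B6–B7, B7–B8
Every bag has size at most 3, so the width is 3 − 1 = 2 and tw(G) ≤ 2. The edges 9–5–7–6–9 form a cycle, so G is not a tree and its treewidth is at least 2. Combining the bounds, tw(G) = 2.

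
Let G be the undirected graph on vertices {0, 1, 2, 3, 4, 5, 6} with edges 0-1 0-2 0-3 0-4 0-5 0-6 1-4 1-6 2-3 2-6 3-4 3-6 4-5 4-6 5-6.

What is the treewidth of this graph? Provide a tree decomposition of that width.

Each bag holds 4 vertices, so the decomposition has width 3, which upper-bounds the treewidth. On the other hand G contains the 4-clique {0, 2, 3, 6}. A clique must lie in a single bag of any decomposition, so no decomposition can have width below 3. Therefore the treewidth is 3.

Treewidth 3.
Bags: B1 = {0, 4, 5, 6}  B2 = {0, 3, 4, 6}  B3 = {0, 1, 4, 6}  B4 = {0, 2, 3, 6}
Tree: B1–B2, B2–B3, B2–B4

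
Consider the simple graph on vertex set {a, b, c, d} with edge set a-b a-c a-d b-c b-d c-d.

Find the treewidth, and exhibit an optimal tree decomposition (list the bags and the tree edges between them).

Treewidth 3.
Bags: B1 = {a, b, c, d}
Tree: (single bag)

A single bag containing all 4 vertices is trivially a valid decomposition of width 3. On the other hand G contains the 4-clique {a, b, c, d}. A clique must lie in a single bag of any decomposition, so no decomposition can have width below 3. Hence tw(G) = 3 exactly.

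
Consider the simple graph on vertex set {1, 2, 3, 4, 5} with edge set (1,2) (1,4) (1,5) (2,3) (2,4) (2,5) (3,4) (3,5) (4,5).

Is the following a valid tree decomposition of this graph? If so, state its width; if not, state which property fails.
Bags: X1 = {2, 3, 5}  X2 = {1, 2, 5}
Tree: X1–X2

A tree decomposition must satisfy three properties: every vertex lies in some bag; for every edge, both endpoints lie together in some bag; and for every vertex, the bags containing it form a connected subtree. Here vertex 4 appears in no bag, so the decomposition is invalid.

No — vertex 4 appears in no bag.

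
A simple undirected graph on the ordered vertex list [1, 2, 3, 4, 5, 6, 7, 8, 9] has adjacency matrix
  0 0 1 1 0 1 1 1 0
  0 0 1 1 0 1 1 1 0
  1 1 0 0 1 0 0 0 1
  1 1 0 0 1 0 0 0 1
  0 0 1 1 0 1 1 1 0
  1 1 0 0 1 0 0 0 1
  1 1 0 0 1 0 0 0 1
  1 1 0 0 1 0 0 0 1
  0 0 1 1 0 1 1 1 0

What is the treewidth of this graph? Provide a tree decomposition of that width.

Treewidth 4.
Bags: B1 = {1, 2, 4, 5, 9}  B2 = {1, 2, 3, 5, 9}  B3 = {1, 2, 5, 8, 9}  B4 = {1, 2, 5, 6, 9}  B5 = {1, 2, 5, 7, 9}
Tree: B1–B2, B2–B3, B3–B4, B4–B5

The largest bag has 5 vertices, giving width 4; this decomposition certifies tw(G) ≤ 4. For the lower bound: the 5 vertex sets {4,9}, {1,3}, {5,8}, {2}, {6} are disjoint, each induces a connected subgraph, and every pair is joined by at least one edge of G. Contracting each set to a single vertex therefore yields K_{5} as a minor, and since treewidth is minor-monotone, tw(G) ≥ tw(K_{5}) = 4. The upper and lower bounds meet at 4, so that is the treewidth.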